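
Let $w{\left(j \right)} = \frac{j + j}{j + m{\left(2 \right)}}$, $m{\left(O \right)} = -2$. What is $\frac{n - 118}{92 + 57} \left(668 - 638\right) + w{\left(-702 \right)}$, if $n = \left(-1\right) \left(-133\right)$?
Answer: $\frac{131499}{26224} \approx 5.0145$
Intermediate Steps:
$n = 133$
$w{\left(j \right)} = \frac{2 j}{-2 + j}$ ($w{\left(j \right)} = \frac{j + j}{j - 2} = \frac{2 j}{-2 + j}$)
$\frac{n - 118}{92 + 57} \left(668 - 638\right) + w{\left(-702 \right)} = \frac{133 - 118}{92 + 57} \left(668 - 638\right) + 2 \left(-702\right) \frac{1}{-2 - 702} = \frac{15}{149} \left(668 - 638\right) + 2 \left(-702\right) \frac{1}{-704} = 15 \cdot \frac{1}{149} \cdot 30 + 2 \left(-702\right) \left(- \frac{1}{704}\right) = \frac{15}{149} \cdot 30 + \frac{351}{176} = \frac{450}{149} + \frac{351}{176} = \frac{131499}{26224}$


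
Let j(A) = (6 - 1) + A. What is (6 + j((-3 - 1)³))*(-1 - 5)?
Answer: 318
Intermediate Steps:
j(A) = 5 + A
(6 + j((-3 - 1)³))*(-1 - 5) = (6 + (5 + (-3 - 1)³))*(-1 - 5) = (6 + (5 + (-4)³))*(-6) = (6 + (5 - 64))*(-6) = (6 - 59)*(-6) = -53*(-6) = 318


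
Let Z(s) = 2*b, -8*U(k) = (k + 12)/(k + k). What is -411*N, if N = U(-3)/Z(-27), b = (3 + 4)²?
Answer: -1233/1568 ≈ -0.78635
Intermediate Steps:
U(k) = -(12 + k)/(16*k) (U(k) = -(k + 12)/(8*(k + k)) = -(12 + k)/(8*(2*k)) = -(12 + k)*1/(2*k)/8 = -(12 + k)/(16*k))
b = 49 (b = 7² = 49)
Z(s) = 98 (Z(s) = 2*49 = 98)
N = 3/1568 (N = ((1/16)*(-12 - 1*(-3))/(-3))/98 = ((1/16)*(-⅓)*(-12 + 3))*(1/98) = ((1/16)*(-⅓)*(-9))*(1/98) = (3/16)*(1/98) = 3/1568 ≈ 0.0019133)
-411*N = -411*3/1568 = -1233/1568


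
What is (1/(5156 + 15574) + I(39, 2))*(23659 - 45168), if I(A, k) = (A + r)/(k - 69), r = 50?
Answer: 39682018627/1388910 ≈ 28571.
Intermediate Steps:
I(A, k) = (50 + A)/(-69 + k) (I(A, k) = (A + 50)/(k - 69) = (50 + A)/(-69 + k))
(1/(5156 + 15574) + I(39, 2))*(23659 - 45168) = (1/(5156 + 15574) + (50 + 39)/(-69 + 2))*(23659 - 45168) = (1/20730 + 89/(-67))*(-21509) = (1/20730 - 1/67*89)*(-21509) = (1/20730 - 89/67)*(-21509) = -1844903/1388910*(-21509) = 39682018627/1388910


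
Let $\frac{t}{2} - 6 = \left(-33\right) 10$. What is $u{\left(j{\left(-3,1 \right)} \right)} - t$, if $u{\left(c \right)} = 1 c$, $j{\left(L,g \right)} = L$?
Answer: $645$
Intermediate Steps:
$t = -648$ ($t = 12 + 2 \left(\left(-33\right) 10\right) = 12 + 2 \left(-330\right) = 12 - 660 = -648$)
$u{\left(c \right)} = c$
$u{\left(j{\left(-3,1 \right)} \right)} - t = -3 - -648 = -3 + 648 = 645$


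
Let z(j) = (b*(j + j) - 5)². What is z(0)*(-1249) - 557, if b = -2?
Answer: -31782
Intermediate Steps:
z(j) = (-5 - 4*j)² (z(j) = (-2*(j + j) - 5)² = (-4*j - 5)² = (-5 - 4*j)²)
z(0)*(-1249) - 557 = (5 + 4*0)²*(-1249) - 557 = (5 + 0)²*(-1249) - 557 = 5²*(-1249) - 557 = 25*(-1249) - 557 = -31225 - 557 = -31782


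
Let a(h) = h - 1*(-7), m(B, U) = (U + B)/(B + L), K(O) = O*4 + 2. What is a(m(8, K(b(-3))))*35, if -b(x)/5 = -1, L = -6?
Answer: 770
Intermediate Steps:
b(x) = 5 (b(x) = -5*(-1) = 5)
K(O) = 2 + 4*O (K(O) = 4*O + 2 = 2 + 4*O)
m(B, U) = (B + U)/(-6 + B) (m(B, U) = (U + B)/(B - 6) = (B + U)/(-6 + B))
a(h) = 7 + h (a(h) = h + 7 = 7 + h)
a(m(8, K(b(-3))))*35 = (7 + (8 + (2 + 4*5))/(-6 + 8))*35 = (7 + (8 + (2 + 20))/2)*35 = (7 + (8 + 22)/2)*35 = (7 + (½)*30)*35 = (7 + 15)*35 = 22*35 = 770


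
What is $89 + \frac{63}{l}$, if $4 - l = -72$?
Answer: $\frac{6827}{76} \approx 89.829$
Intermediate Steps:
$l = 76$ ($l = 4 - -72 = 4 + 72 = 76$)
$89 + \frac{63}{l} = 89 + \frac{63}{76} = \frac{6827}{76}$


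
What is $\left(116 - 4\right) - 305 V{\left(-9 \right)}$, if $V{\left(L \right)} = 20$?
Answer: $-5988$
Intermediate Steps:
$\left(116 - 4\right) - 305 V{\left(-9 \right)} = \left(116 - 4\right) - 6100 = 112 - 6100 = -5988$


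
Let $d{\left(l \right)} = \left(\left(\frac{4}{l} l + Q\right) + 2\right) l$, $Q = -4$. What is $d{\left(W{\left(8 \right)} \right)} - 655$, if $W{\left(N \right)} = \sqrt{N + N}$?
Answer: $-647$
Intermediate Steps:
$W{\left(N \right)} = \sqrt{2} \sqrt{N}$ ($W{\left(N \right)} = \sqrt{2 N} = \sqrt{2} \sqrt{N}$)
$d{\left(l \right)} = 2 l$ ($d{\left(l \right)} = \left(\left(\frac{4}{l} l - 4\right) + 2\right) l = \left(\left(4 - 4\right) + 2\right) l = \left(0 + 2\right) l = 2 l$)
$d{\left(W{\left(8 \right)} \right)} - 655 = 2 \sqrt{2} \sqrt{8} - 655 = 2 \sqrt{2} \cdot 2 \sqrt{2} - 655 = 2 \cdot 4 - 655 = 8 - 655 = -647$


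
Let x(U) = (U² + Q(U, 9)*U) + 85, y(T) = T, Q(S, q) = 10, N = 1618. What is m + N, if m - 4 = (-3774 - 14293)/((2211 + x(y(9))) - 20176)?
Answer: 28742065/17709 ≈ 1623.0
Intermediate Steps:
x(U) = 85 + U² + 10*U (x(U) = (U² + 10*U) + 85 = 85 + U² + 10*U)
m = 88903/17709 (m = 4 + (-3774 - 14293)/((2211 + (85 + 9² + 10*9)) - 20176) = 4 - 18067/((2211 + (85 + 81 + 90)) - 20176) = 4 - 18067/((2211 + 256) - 20176) = 4 - 18067/(2467 - 20176) = 4 - 18067/(-17709) = 4 - 18067*(-1/17709) = 4 + 18067/17709 = 88903/17709 ≈ 5.0202)
m + N = 88903/17709 + 1618 = 28742065/17709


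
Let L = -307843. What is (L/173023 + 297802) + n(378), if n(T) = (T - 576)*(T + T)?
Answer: 25626820779/173023 ≈ 1.4811e+5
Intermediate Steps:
n(T) = 2*T*(-576 + T) (n(T) = (-576 + T)*(2*T) = 2*T*(-576 + T))
(L/173023 + 297802) + n(378) = (-307843/173023 + 297802) + 2*378*(-576 + 378) = (-307843*1/173023 + 297802) + 2*378*(-198) = (-307843/173023 + 297802) - 149688 = 51526287603/173023 - 149688 = 25626820779/173023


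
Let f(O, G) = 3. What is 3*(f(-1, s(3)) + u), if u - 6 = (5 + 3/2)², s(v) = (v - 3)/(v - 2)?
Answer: 615/4 ≈ 153.75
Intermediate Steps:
s(v) = (-3 + v)/(-2 + v)
u = 193/4 (u = 6 + (5 + 3/2)² = 6 + (13/2)² = 6 + 169/4 = 193/4 ≈ 48.250)
3*(f(-1, s(3)) + u) = 3*(3 + 193/4) = 3*(205/4) = 615/4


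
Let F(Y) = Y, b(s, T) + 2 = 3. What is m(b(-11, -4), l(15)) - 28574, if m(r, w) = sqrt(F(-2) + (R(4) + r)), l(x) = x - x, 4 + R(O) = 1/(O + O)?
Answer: -28574 + I*sqrt(78)/4 ≈ -28574.0 + 2.2079*I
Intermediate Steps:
R(O) = -4 + 1/(2*O) (R(O) = -4 + 1/(O + O) = -4 + 1/(2*O))
b(s, T) = 1 (b(s, T) = -2 + 3 = 1)
l(x) = 0
m(r, w) = sqrt(-47/8 + r) (m(r, w) = sqrt(-2 + ((-4 + (1/2)/4) + r)) = sqrt(-2 + ((-4 + (1/2)*(1/4)) + r)) = sqrt(-2 + ((-4 + 1/8) + r)) = sqrt(-2 + (-31/8 + r)) = sqrt(-47/8 + r))
m(b(-11, -4), l(15)) - 28574 = sqrt(-94 + 16*1)/4 - 28574 = sqrt(-94 + 16)/4 - 28574 = sqrt(-78)/4 - 28574 = (I*sqrt(78))/4 - 28574 = I*sqrt(78)/4 - 28574 = -28574 + I*sqrt(78)/4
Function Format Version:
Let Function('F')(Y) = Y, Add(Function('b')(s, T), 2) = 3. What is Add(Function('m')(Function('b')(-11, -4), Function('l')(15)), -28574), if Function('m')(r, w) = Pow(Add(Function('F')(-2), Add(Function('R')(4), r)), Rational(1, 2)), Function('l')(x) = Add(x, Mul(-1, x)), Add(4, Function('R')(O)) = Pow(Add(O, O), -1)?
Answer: Add(-28574, Mul(Rational(1, 4), I, Pow(78, Rational(1, 2)))) ≈ Add(-28574., Mul(2.2079, I))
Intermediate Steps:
Function('R')(O) = Add(-4, Mul(Rational(1, 2), Pow(O, -1))) (Function('R')(O) = Add(-4, Pow(Add(O, O), -1)) = Add(-4, Pow(Mul(2, O), -1)) = Add(-4, Mul(Rational(1, 2), Pow(O, -1))))
Function('b')(s, T) = 1 (Function('b')(s, T) = Add(-2, 3) = 1)
Function('l')(x) = 0
Function('m')(r, w) = Pow(Add(Rational(-47, 8), r), Rational(1, 2)) (Function('m')(r, w) = Pow(Add(-2, Add(Add(-4, Mul(Rational(1, 2), Pow(4, -1))), r)), Rational(1, 2)) = Pow(Add(-2, Add(Add(-4, Mul(Rational(1, 2), Rational(1, 4))), r)), Rational(1, 2)) = Pow(Add(-2, Add(Add(-4, Rational(1, 8)), r)), Rational(1, 2)) = Pow(Add(-2, Add(Rational(-31, 8), r)), Rational(1, 2)) = Pow(Add(Rational(-47, 8), r), Rational(1, 2)))
Add(Function('m')(Function('b')(-11, -4), Function('l')(15)), -28574) = Add(Mul(Rational(1, 4), Pow(Add(-94, Mul(16, 1)), Rational(1, 2))), -28574) = Add(Mul(Rational(1, 4), Pow(Add(-94, 16), Rational(1, 2))), -28574) = Add(Mul(Rational(1, 4), Pow(-78, Rational(1, 2))), -28574) = Add(Mul(Rational(1, 4), Mul(I, Pow(78, Rational(1, 2)))), -28574) = Add(Mul(Rational(1, 4), I, Pow(78, Rational(1, 2))), -28574) = Add(-28574, Mul(Rational(1, 4), I, Pow(78, Rational(1, 2))))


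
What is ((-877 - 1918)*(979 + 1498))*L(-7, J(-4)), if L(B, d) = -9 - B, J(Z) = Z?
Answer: 13846430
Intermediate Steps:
((-877 - 1918)*(979 + 1498))*L(-7, J(-4)) = ((-877 - 1918)*(979 + 1498))*(-9 - 1*(-7)) = (-2795*2477)*(-9 + 7) = -6923215*(-2) = 13846430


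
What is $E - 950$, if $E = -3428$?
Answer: $-4378$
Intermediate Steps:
$E - 950 = -3428 - 950 = -4378$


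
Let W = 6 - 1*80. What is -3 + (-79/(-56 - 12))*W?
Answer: -3025/34 ≈ -88.971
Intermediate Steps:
W = -74 (W = 6 - 80 = -74)
-3 + (-79/(-56 - 12))*W = -3 - 79/(-56 - 12)*(-74) = -3 - 79/(-68)*(-74) = -3 - 79*(-1/68)*(-74) = -3 + (79/68)*(-74) = -3 - 2923/34 = -3025/34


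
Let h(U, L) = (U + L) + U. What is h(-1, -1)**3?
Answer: -27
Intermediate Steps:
h(U, L) = L + 2*U (h(U, L) = (L + U) + U = L + 2*U)
h(-1, -1)**3 = (-1 + 2*(-1))**3 = (-1 - 2)**3 = (-3)**3 = -27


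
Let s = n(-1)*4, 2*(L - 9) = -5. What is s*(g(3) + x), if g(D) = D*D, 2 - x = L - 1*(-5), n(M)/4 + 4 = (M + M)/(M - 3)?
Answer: 28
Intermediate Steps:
n(M) = -16 + 8*M/(-3 + M) (n(M) = -16 + 4*((M + M)/(M - 3)) = -16 + 4*((2*M)/(-3 + M)) = -16 + 4*(2*M/(-3 + M)) = -16 + 8*M/(-3 + M))
L = 13/2 (L = 9 + (½)*(-5) = 9 - 5/2 = 13/2 ≈ 6.5000)
s = -56 (s = (8*(6 - 1*(-1))/(-3 - 1))*4 = (8*(6 + 1)/(-4))*4 = (8*(-¼)*7)*4 = -14*4 = -56)
x = -19/2 (x = 2 - (13/2 - 1*(-5)) = 2 - (13/2 + 5) = 2 - 1*23/2 = 2 - 23/2 = -19/2 ≈ -9.5000)
g(D) = D²
s*(g(3) + x) = -56*(3² - 19/2) = -56*(9 - 19/2) = -56*(-½) = 28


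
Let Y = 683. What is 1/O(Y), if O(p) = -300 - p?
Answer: -1/983 ≈ -0.0010173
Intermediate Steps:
1/O(Y) = 1/(-300 - 1*683) = 1/(-300 - 683) = 1/(-983) = -1/983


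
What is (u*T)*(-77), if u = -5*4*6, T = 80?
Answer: 739200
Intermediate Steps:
u = -120 (u = -20*6 = -120)
(u*T)*(-77) = -120*80*(-77) = -9600*(-77) = 739200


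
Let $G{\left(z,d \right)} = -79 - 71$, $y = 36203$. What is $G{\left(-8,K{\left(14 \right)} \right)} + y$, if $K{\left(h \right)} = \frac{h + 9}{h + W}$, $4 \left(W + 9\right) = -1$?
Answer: $36053$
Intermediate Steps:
$W = - \frac{37}{4}$ ($W = -9 + \frac{1}{4} \left(-1\right) = -9 - \frac{1}{4} = - \frac{37}{4} \approx -9.25$)
$K{\left(h \right)} = \frac{9 + h}{- \frac{37}{4} + h}$ ($K{\left(h \right)} = \frac{h + 9}{h - \frac{37}{4}} = \frac{9 + h}{- \frac{37}{4} + h}$)
$G{\left(z,d \right)} = -150$ ($G{\left(z,d \right)} = -79 - 71 = -150$)
$G{\left(-8,K{\left(14 \right)} \right)} + y = -150 + 36203 = 36053$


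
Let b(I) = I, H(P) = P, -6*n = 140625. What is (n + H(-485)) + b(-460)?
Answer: -48765/2 ≈ -24383.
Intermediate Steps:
n = -46875/2 (n = -⅙*140625 = -46875/2 ≈ -23438.)
(n + H(-485)) + b(-460) = (-46875/2 - 485) - 460 = -47845/2 - 460 = -48765/2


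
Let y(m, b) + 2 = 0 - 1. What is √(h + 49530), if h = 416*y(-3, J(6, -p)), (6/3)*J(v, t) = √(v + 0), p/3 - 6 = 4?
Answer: √48282 ≈ 219.73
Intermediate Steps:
p = 30 (p = 18 + 3*4 = 18 + 12 = 30)
J(v, t) = √v/2 (J(v, t) = √(v + 0)/2 = √v/2)
y(m, b) = -3 (y(m, b) = -2 + (0 - 1) = -2 - 1 = -3)
h = -1248 (h = 416*(-3) = -1248)
√(h + 49530) = √(-1248 + 49530) = √48282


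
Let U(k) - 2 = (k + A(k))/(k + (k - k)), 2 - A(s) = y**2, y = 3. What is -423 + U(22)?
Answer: -9247/22 ≈ -420.32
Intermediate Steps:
A(s) = -7 (A(s) = 2 - 1*3**2 = 2 - 1*9 = 2 - 9 = -7)
U(k) = 2 + (-7 + k)/k (U(k) = 2 + (k - 7)/(k + (k - k)) = 2 + (-7 + k)/(k + 0) = 2 + (-7 + k)/k)
-423 + U(22) = -423 + (3 - 7/22) = -423 + 59/22 = -9247/22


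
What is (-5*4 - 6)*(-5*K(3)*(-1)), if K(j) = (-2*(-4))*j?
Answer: -3120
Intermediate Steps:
K(j) = 8*j
(-5*4 - 6)*(-5*K(3)*(-1)) = (-5*4 - 6)*(-40*3*(-1)) = (-20 - 6)*(-5*24*(-1)) = -(-3120)*(-1) = -26*120 = -3120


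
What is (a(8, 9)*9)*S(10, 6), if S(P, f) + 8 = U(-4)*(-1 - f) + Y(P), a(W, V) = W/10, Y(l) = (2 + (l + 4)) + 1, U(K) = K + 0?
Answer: 1332/5 ≈ 266.40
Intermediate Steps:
U(K) = K
Y(l) = 7 + l (Y(l) = (2 + (4 + l)) + 1 = (6 + l) + 1 = 7 + l)
a(W, V) = W/10 (a(W, V) = W*(1/10) = W/10)
S(P, f) = 3 + P + 4*f (S(P, f) = -8 + (-4*(-1 - f) + (7 + P)) = -8 + ((4 + 4*f) + (7 + P)) = -8 + (11 + P + 4*f) = 3 + P + 4*f)
(a(8, 9)*9)*S(10, 6) = (((1/10)*8)*9)*(3 + 10 + 4*6) = ((4/5)*9)*(3 + 10 + 24) = (36/5)*37 = 1332/5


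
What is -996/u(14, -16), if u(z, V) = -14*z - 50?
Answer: 166/41 ≈ 4.0488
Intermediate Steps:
u(z, V) = -50 - 14*z
-996/u(14, -16) = -996/(-50 - 14*14) = -996/(-50 - 196) = -996/(-246) = -996*(-1/246) = 166/41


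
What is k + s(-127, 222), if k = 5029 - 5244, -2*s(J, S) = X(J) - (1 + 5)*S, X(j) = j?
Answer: 1029/2 ≈ 514.50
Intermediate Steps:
s(J, S) = 3*S - J/2 (s(J, S) = -(J - (1 + 5)*S)/2 = -(J - 6*S)/2 = 3*S - J/2)
k = -215
k + s(-127, 222) = -215 + (3*222 - 1/2*(-127)) = -215 + (666 + 127/2) = -215 + 1459/2 = 1029/2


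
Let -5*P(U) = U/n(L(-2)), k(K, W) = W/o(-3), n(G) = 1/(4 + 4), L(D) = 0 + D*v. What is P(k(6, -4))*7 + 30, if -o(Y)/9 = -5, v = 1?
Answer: 6974/225 ≈ 30.996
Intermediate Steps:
L(D) = D (L(D) = 0 + D*1 = 0 + D = D)
n(G) = ⅛ (n(G) = 1/8 = ⅛)
o(Y) = 45 (o(Y) = -9*(-5) = 45)
k(K, W) = W/45
P(U) = -8*U/5 (P(U) = -U/(5*⅛) = -U*8/5 = -8*U/5)
P(k(6, -4))*7 + 30 = -8*(-4)/225*7 + 30 = -8/5*(-4/45)*7 + 30 = (32/225)*7 + 30 = 224/225 + 30 = 6974/225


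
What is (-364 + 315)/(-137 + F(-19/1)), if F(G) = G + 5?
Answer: 49/151 ≈ 0.32450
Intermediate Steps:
F(G) = 5 + G
(-364 + 315)/(-137 + F(-19/1)) = (-364 + 315)/(-137 + (5 - 19/1)) = -49/(-137 + (5 - 19*1)) = -49/(-137 + (5 - 19)) = -49/(-137 - 14) = -49/(-151) = -49*(-1/151) = 49/151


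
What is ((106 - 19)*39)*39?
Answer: 132327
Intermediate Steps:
((106 - 19)*39)*39 = (87*39)*39 = 3393*39 = 132327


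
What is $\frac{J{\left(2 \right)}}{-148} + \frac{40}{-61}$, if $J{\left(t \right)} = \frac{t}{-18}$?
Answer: $- \frac{53219}{81252} \approx -0.65499$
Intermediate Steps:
$J{\left(t \right)} = - \frac{t}{18}$ ($J{\left(t \right)} = t \left(- \frac{1}{18}\right) = - \frac{t}{18}$)
$\frac{J{\left(2 \right)}}{-148} + \frac{40}{-61} = \frac{\left(- \frac{1}{18}\right) 2}{-148} + \frac{40}{-61} = \left(- \frac{1}{9}\right) \left(- \frac{1}{148}\right) + 40 \left(- \frac{1}{61}\right) = \frac{1}{1332} - \frac{40}{61} = - \frac{53219}{81252}$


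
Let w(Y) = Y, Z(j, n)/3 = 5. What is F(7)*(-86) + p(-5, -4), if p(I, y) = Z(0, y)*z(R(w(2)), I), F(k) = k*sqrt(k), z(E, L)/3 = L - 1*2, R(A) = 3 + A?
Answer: -315 - 602*sqrt(7) ≈ -1907.7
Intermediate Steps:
Z(j, n) = 15 (Z(j, n) = 3*5 = 15)
z(E, L) = -6 + 3*L (z(E, L) = 3*(L - 1*2) = 3*(L - 2) = 3*(-2 + L) = -6 + 3*L)
F(k) = k**(3/2)
p(I, y) = -90 + 45*I (p(I, y) = 15*(-6 + 3*I) = -90 + 45*I)
F(7)*(-86) + p(-5, -4) = 7**(3/2)*(-86) + (-90 + 45*(-5)) = (7*sqrt(7))*(-86) + (-90 - 225) = -602*sqrt(7) - 315 = -315 - 602*sqrt(7)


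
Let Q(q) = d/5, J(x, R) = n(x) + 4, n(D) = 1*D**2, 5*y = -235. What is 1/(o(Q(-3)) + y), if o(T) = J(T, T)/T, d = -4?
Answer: -5/264 ≈ -0.018939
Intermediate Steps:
y = -47 (y = (1/5)*(-235) = -47)
n(D) = D**2
J(x, R) = 4 + x**2 (J(x, R) = x**2 + 4 = 4 + x**2)
Q(q) = -4/5
o(T) = (4 + T**2)/T
1/(o(Q(-3)) + y) = 1/((-4/5 + 4/(-4/5)) - 47) = 1/((-4/5 + 4*(-5/4)) - 47) = 1/((-4/5 - 5) - 47) = 1/(-29/5 - 47) = 1/(-264/5) = -5/264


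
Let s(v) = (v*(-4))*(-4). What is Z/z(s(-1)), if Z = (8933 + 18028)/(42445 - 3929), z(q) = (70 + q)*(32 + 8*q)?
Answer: -8987/66555648 ≈ -0.00013503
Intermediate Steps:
s(v) = 16*v (s(v) = -4*v*(-4) = 16*v)
z(q) = (32 + 8*q)*(70 + q)
Z = 26961/38516 ≈ 0.70000
Z/z(s(-1)) = 26961/(38516*(2240 + 8*(16*(-1))² + 592*(16*(-1)))) = 26961/(38516*(2240 + 8*(-16)² + 592*(-16))) = 26961/(38516*(2240 + 8*256 - 9472)) = 26961/(38516*(2240 + 2048 - 9472)) = (26961/38516)/(-5184) = (26961/38516)*(-1/5184) = -8987/66555648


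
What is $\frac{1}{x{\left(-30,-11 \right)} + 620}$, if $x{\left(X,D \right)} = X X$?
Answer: $\frac{1}{1520} \approx 0.00065789$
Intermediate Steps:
$x{\left(X,D \right)} = X^{2}$
$\frac{1}{x{\left(-30,-11 \right)} + 620} = \frac{1}{\left(-30\right)^{2} + 620} = \frac{1}{900 + 620} = \frac{1}{1520}$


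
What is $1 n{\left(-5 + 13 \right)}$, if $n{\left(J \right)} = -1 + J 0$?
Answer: $-1$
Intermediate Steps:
$n{\left(J \right)} = -1$ ($n{\left(J \right)} = -1 + 0 = -1$)
$1 n{\left(-5 + 13 \right)} = 1 \left(-1\right) = -1$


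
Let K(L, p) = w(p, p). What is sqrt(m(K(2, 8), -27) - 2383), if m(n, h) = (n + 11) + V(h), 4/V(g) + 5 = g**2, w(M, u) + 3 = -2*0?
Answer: I*sqrt(77807194)/181 ≈ 48.734*I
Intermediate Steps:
w(M, u) = -3 (w(M, u) = -3 - 2*0 = -3 + 0 = -3)
K(L, p) = -3
V(g) = 4/(-5 + g**2)
m(n, h) = 11 + n + 4/(-5 + h**2) (m(n, h) = (n + 11) + 4/(-5 + h**2) = (11 + n) + 4/(-5 + h**2) = 11 + n + 4/(-5 + h**2))
sqrt(m(K(2, 8), -27) - 2383) = sqrt((4 + (-5 + (-27)**2)*(11 - 3))/(-5 + (-27)**2) - 2383) = sqrt((4 + (-5 + 729)*8)/(-5 + 729) - 2383) = sqrt((4 + 724*8)/724 - 2383) = sqrt((4 + 5792)/724 - 2383) = sqrt((1/724)*5796 - 2383) = sqrt(1449/181 - 2383) = sqrt(-429874/181) = I*sqrt(77807194)/181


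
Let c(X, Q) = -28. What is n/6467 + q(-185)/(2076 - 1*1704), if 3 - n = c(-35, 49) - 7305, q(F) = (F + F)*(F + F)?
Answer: 222015323/601431 ≈ 369.15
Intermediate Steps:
q(F) = 4*F² (q(F) = (2*F)*(2*F) = 4*F²)
n = 7336 (n = 3 - (-28 - 7305) = 3 - 1*(-7333) = 3 + 7333 = 7336)
n/6467 + q(-185)/(2076 - 1*1704) = 7336/6467 + (4*(-185)²)/(2076 - 1*1704) = 7336*(1/6467) + (4*34225)/(2076 - 1704) = 7336/6467 + 136900/372 = 7336/6467 + 136900*(1/372) = 7336/6467 + 34225/93 = 222015323/601431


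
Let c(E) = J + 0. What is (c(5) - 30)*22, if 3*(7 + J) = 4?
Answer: -2354/3 ≈ -784.67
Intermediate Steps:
J = -17/3 (J = -7 + (⅓)*4 = -7 + 4/3 = -17/3 ≈ -5.6667)
c(E) = -17/3 (c(E) = -17/3 + 0 = -17/3)
(c(5) - 30)*22 = (-17/3 - 30)*22 = -107/3*22 = -2354/3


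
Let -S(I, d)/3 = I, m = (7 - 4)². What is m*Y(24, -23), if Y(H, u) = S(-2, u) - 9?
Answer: -27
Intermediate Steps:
m = 9 (m = 3² = 9)
S(I, d) = -3*I
Y(H, u) = -3 (Y(H, u) = -3*(-2) - 9 = 6 - 9 = -3)
m*Y(24, -23) = 9*(-3) = -27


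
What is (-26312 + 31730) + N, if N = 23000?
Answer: 28418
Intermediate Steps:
(-26312 + 31730) + N = (-26312 + 31730) + 23000 = 5418 + 23000 = 28418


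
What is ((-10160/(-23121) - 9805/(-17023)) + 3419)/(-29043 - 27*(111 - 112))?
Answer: -673039852081/5710186063764 ≈ -0.11787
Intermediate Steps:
((-10160/(-23121) - 9805/(-17023)) + 3419)/(-29043 - 27*(111 - 112)) = ((-10160*(-1/23121) - 9805*(-1/17023)) + 3419)/(-29043 - 27*(-1)) = ((10160/23121 + 9805/17023) + 3419)/(-29043 + 27) = (399655085/393588783 + 3419)/(-29016) = (1346079704162/393588783)*(-1/29016) = -673039852081/5710186063764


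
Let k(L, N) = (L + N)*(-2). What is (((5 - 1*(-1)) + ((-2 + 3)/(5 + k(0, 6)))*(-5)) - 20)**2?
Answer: 8649/49 ≈ 176.51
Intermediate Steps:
k(L, N) = -2*L - 2*N
(((5 - 1*(-1)) + ((-2 + 3)/(5 + k(0, 6)))*(-5)) - 20)**2 = (((5 - 1*(-1)) + ((-2 + 3)/(5 + (-2*0 - 2*6)))*(-5)) - 20)**2 = (((5 + 1) + (1/(5 + (0 - 12)))*(-5)) - 20)**2 = ((6 + (1/(5 - 12))*(-5)) - 20)**2 = ((6 + (1/(-7))*(-5)) - 20)**2 = ((6 + (1*(-1/7))*(-5)) - 20)**2 = ((6 - 1/7*(-5)) - 20)**2 = ((6 + 5/7) - 20)**2 = (47/7 - 20)**2 = (-93/7)**2 = 8649/49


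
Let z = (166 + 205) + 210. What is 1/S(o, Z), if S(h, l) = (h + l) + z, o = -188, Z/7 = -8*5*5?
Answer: -1/1007 ≈ -0.00099305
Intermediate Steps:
Z = -1400 (Z = 7*(-8*5*5) = 7*(-40*5) = 7*(-200) = -1400)
z = 581 (z = 371 + 210 = 581)
S(h, l) = 581 + h + l (S(h, l) = (h + l) + 581 = 581 + h + l)
1/S(o, Z) = 1/(581 - 188 - 1400) = 1/(-1007) = -1/1007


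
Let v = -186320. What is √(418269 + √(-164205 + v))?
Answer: √(418269 + 5*I*√14021) ≈ 646.74 + 0.458*I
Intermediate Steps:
√(418269 + √(-164205 + v)) = √(418269 + √(-164205 - 186320)) = √(418269 + √(-350525)) = √(418269 + 5*I*√14021)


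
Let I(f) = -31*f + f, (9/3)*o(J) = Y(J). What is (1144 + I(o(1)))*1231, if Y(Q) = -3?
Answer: 1445194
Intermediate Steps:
o(J) = -1 (o(J) = (⅓)*(-3) = -1)
I(f) = -30*f
(1144 + I(o(1)))*1231 = (1144 - 30*(-1))*1231 = (1144 + 30)*1231 = 1174*1231 = 1445194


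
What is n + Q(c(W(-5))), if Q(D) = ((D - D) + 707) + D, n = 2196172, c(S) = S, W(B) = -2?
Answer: 2196877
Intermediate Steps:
Q(D) = 707 + D (Q(D) = (0 + 707) + D = 707 + D)
n + Q(c(W(-5))) = 2196172 + (707 - 2) = 2196172 + 705 = 2196877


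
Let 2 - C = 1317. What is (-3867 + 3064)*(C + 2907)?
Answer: -1278376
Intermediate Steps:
C = -1315 (C = 2 - 1*1317 = 2 - 1317 = -1315)
(-3867 + 3064)*(C + 2907) = (-3867 + 3064)*(-1315 + 2907) = -803*1592 = -1278376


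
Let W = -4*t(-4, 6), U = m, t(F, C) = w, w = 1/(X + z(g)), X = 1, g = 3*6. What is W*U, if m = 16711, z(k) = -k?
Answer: 3932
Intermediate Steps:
g = 18
w = -1/17 (w = 1/(1 - 1*18) = 1/(1 - 18) = 1/(-17) = -1/17 ≈ -0.058824)
t(F, C) = -1/17
U = 16711
W = 4/17 (W = -4*(-1/17) = 4/17 ≈ 0.23529)
W*U = (4/17)*16711 = 3932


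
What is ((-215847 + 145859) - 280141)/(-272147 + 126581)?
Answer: 350129/145566 ≈ 2.4053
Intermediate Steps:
((-215847 + 145859) - 280141)/(-272147 + 126581) = (-69988 - 280141)/(-145566) = -350129*(-1/145566) = 350129/145566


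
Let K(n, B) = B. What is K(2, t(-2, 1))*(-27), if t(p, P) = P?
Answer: -27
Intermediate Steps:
K(2, t(-2, 1))*(-27) = 1*(-27) = -27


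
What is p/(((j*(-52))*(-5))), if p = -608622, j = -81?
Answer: 101437/3510 ≈ 28.899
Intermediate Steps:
p/(((j*(-52))*(-5))) = -608622/(-81*(-52)*(-5)) = -608622/(4212*(-5)) = -608622/(-21060) = -608622*(-1/21060) = 101437/3510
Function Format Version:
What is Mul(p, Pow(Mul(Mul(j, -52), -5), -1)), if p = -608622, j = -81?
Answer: Rational(101437, 3510) ≈ 28.899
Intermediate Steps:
Mul(p, Pow(Mul(Mul(j, -52), -5), -1)) = Mul(-608622, Pow(Mul(Mul(-81, -52), -5), -1)) = Mul(-608622, Pow(Mul(4212, -5), -1)) = Mul(-608622, Pow(-21060, -1)) = Mul(-608622, Rational(-1, 21060)) = Rational(101437, 3510)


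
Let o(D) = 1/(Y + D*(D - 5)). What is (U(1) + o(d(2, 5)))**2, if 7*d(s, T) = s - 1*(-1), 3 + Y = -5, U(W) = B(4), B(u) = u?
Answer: 3621409/238144 ≈ 15.207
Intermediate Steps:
U(W) = 4
Y = -8 (Y = -3 - 5 = -8)
d(s, T) = 1/7 + s/7 (d(s, T) = (s - 1*(-1))/7 = (s + 1)/7 = (1 + s)/7 = 1/7 + s/7)
o(D) = 1/(-8 + D*(-5 + D)) (o(D) = 1/(-8 + D*(D - 5)) = 1/(-8 + D*(-5 + D)))
(U(1) + o(d(2, 5)))**2 = (4 + 1/(-8 + (1/7 + (1/7)*2)**2 - 5*(1/7 + (1/7)*2)))**2 = (4 + 1/(-8 + (1/7 + 2/7)**2 - 5*(1/7 + 2/7)))**2 = (4 + 1/(-8 + (3/7)**2 - 5*3/7))**2 = (4 + 1/(-8 + 9/49 - 15/7))**2 = (4 + 1/(-488/49))**2 = (4 - 49/488)**2 = (1903/488)**2 = 3621409/238144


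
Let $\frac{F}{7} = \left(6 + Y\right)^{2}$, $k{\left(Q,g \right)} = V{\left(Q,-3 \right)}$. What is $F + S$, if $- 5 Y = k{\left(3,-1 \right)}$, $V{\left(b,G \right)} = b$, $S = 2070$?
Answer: $\frac{56853}{25} \approx 2274.1$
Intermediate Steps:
$k{\left(Q,g \right)} = Q$
$Y = - \frac{3}{5}$ ($Y = \left(- \frac{1}{5}\right) 3 = - \frac{3}{5} \approx -0.6$)
$F = \frac{5103}{25}$ ($F = 7 \left(6 - \frac{3}{5}\right)^{2} = 7 \left(\frac{27}{5}\right)^{2} = 7 \cdot \frac{729}{25} = \frac{5103}{25} \approx 204.12$)
$F + S = \frac{5103}{25} + 2070 = \frac{56853}{25}$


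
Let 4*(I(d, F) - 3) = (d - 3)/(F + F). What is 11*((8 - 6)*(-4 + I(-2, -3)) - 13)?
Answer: -1925/12 ≈ -160.42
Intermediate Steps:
I(d, F) = 3 + (-3 + d)/(8*F) (I(d, F) = 3 + ((d - 3)/(F + F))/4 = 3 + ((-3 + d)/((2*F)))/4 = 3 + ((-3 + d)*(1/(2*F)))/4 = 3 + ((-3 + d)/(2*F))/4 = 3 + (-3 + d)/(8*F))
11*((8 - 6)*(-4 + I(-2, -3)) - 13) = 11*((8 - 6)*(-4 + (⅛)*(-3 - 2 + 24*(-3))/(-3)) - 13) = 11*(2*(-4 + (⅛)*(-⅓)*(-3 - 2 - 72)) - 13) = 11*(2*(-4 + (⅛)*(-⅓)*(-77)) - 13) = 11*(2*(-4 + 77/24) - 13) = 11*(2*(-19/24) - 13) = 11*(-19/12 - 13) = 11*(-175/12) = -1925/12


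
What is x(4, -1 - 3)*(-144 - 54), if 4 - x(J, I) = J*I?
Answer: -3960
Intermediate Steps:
x(J, I) = 4 - I*J (x(J, I) = 4 - J*I = 4 - I*J)
x(4, -1 - 3)*(-144 - 54) = (4 - 1*(-1 - 3)*4)*(-144 - 54) = (4 - 1*(-4)*4)*(-198) = (4 + 16)*(-198) = 20*(-198) = -3960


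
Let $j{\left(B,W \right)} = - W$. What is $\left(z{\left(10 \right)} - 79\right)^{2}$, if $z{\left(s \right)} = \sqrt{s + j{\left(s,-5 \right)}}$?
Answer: $\left(79 - \sqrt{15}\right)^{2} \approx 5644.1$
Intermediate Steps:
$z{\left(s \right)} = \sqrt{5 + s}$ ($z{\left(s \right)} = \sqrt{s - -5} = \sqrt{s + 5} = \sqrt{5 + s}$)
$\left(z{\left(10 \right)} - 79\right)^{2} = \left(\sqrt{5 + 10} - 79\right)^{2} = \left(\sqrt{15} - 79\right)^{2} = \left(-79 + \sqrt{15}\right)^{2}$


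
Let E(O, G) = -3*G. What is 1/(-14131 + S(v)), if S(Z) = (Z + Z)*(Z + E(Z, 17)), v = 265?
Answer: 1/99289 ≈ 1.0072e-5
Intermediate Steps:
S(Z) = 2*Z*(-51 + Z) (S(Z) = (Z + Z)*(Z - 3*17) = (2*Z)*(Z - 51) = (2*Z)*(-51 + Z) = 2*Z*(-51 + Z))
1/(-14131 + S(v)) = 1/(-14131 + 2*265*(-51 + 265)) = 1/(-14131 + 2*265*214) = 1/(-14131 + 113420) = 1/99289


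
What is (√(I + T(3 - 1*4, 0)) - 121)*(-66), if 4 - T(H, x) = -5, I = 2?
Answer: 7986 - 66*√11 ≈ 7767.1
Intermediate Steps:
T(H, x) = 9 (T(H, x) = 4 - 1*(-5) = 4 + 5 = 9)
(√(I + T(3 - 1*4, 0)) - 121)*(-66) = (√(2 + 9) - 121)*(-66) = (√11 - 121)*(-66) = (-121 + √11)*(-66) = 7986 - 66*√11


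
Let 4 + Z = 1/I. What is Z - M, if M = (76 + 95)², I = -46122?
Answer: -1348837891/46122 ≈ -29245.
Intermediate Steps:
Z = -184489/46122 (Z = -4 + 1/(-46122) = -4 - 1/46122 = -184489/46122 ≈ -4.0000)
M = 29241 (M = 171² = 29241)
Z - M = -184489/46122 - 1*29241 = -184489/46122 - 29241 = -1348837891/46122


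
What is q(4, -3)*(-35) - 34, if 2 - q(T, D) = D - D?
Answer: -104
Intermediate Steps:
q(T, D) = 2 (q(T, D) = 2 - (D - D) = 2 - 1*0 = 2 + 0 = 2)
q(4, -3)*(-35) - 34 = 2*(-35) - 34 = -70 - 34 = -104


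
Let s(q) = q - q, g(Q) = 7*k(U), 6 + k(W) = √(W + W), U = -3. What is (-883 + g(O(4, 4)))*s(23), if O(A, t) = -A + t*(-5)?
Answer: 0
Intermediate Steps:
k(W) = -6 + √2*√W (k(W) = -6 + √(W + W) = -6 + √(2*W) = -6 + √2*√W)
O(A, t) = -A - 5*t
g(Q) = -42 + 7*I*√6 (g(Q) = 7*(-6 + √2*√(-3)) = 7*(-6 + √2*(I*√3)) = 7*(-6 + I*√6) = -42 + 7*I*√6)
s(q) = 0
(-883 + g(O(4, 4)))*s(23) = (-883 + (-42 + 7*I*√6))*0 = (-925 + 7*I*√6)*0 = 0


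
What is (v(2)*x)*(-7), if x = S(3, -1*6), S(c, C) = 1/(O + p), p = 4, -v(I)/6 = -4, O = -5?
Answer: 168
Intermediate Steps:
v(I) = 24 (v(I) = -6*(-4) = 24)
S(c, C) = -1 (S(c, C) = 1/(-5 + 4) = 1/(-1) = -1)
x = -1
(v(2)*x)*(-7) = (24*(-1))*(-7) = -24*(-7) = 168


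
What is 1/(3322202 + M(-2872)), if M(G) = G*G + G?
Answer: 1/11567714 ≈ 8.6447e-8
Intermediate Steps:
M(G) = G + G² (M(G) = G² + G = G + G²)
1/(3322202 + M(-2872)) = 1/(3322202 - 2872*(1 - 2872)) = 1/(3322202 - 2872*(-2871)) = 1/(3322202 + 8245512) = 1/11567714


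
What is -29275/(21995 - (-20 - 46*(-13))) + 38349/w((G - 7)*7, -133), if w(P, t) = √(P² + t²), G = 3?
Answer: -29275/21417 + 38349*√377/2639 ≈ 280.79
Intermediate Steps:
-29275/(21995 - (-20 - 46*(-13))) + 38349/w((G - 7)*7, -133) = -29275/(21995 - (-20 - 46*(-13))) + 38349/(√(((3 - 7)*7)² + (-133)²)) = -29275/(21995 - (-20 + 598)) + 38349/(√((-4*7)² + 17689)) = -29275/(21995 - 1*578) + 38349/(√((-28)² + 17689)) = -29275/(21995 - 578) + 38349/(√(784 + 17689)) = -29275/21417 + 38349/(√18473) = -29275*1/21417 + 38349/((7*√377)) = -29275/21417 + 38349*(√377/2639) = -29275/21417 + 38349*√377/2639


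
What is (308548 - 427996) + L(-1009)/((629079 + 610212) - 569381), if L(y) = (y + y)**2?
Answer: -40007668678/334955 ≈ -1.1944e+5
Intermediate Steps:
L(y) = 4*y**2 (L(y) = (2*y)**2 = 4*y**2)
(308548 - 427996) + L(-1009)/((629079 + 610212) - 569381) = (308548 - 427996) + (4*(-1009)**2)/((629079 + 610212) - 569381) = -119448 + (4*1018081)/(1239291 - 569381) = -119448 + 4072324/669910 = -119448 + 4072324*(1/669910) = -119448 + 2036162/334955 = -40007668678/334955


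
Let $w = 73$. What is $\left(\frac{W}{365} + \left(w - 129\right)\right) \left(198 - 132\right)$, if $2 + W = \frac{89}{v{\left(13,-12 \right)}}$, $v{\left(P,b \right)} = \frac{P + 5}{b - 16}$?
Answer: $- \frac{4074928}{1095} \approx -3721.4$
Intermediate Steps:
$v{\left(P,b \right)} = \frac{5 + P}{-16 + b}$
$W = - \frac{1264}{9}$ ($W = -2 + \frac{89}{\frac{1}{-16 - 12} \left(5 + 13\right)} = -2 + \frac{89}{\frac{1}{-28} \cdot 18} = -2 + \frac{89}{\left(- \frac{1}{28}\right) 18} = -2 + \frac{89}{- \frac{9}{14}} = -2 + 89 \left(- \frac{14}{9}\right) = -2 - \frac{1246}{9} = - \frac{1264}{9} \approx -140.44$)
$\left(\frac{W}{365} + \left(w - 129\right)\right) \left(198 - 132\right) = \left(- \frac{1264}{9 \cdot 365} + \left(73 - 129\right)\right) \left(198 - 132\right) = \left(\left(- \frac{1264}{9}\right) \frac{1}{365} + \left(73 - 129\right)\right) 66 = \left(- \frac{1264}{3285} - 56\right) 66 = \left(- \frac{185224}{3285}\right) 66 = - \frac{4074928}{1095}$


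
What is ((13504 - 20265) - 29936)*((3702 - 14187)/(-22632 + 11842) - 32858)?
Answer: 2602017922499/2158 ≈ 1.2058e+9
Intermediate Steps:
((13504 - 20265) - 29936)*((3702 - 14187)/(-22632 + 11842) - 32858) = (-6761 - 29936)*(-10485/(-10790) - 32858) = -36697*(-10485*(-1/10790) - 32858) = -36697*(2097/2158 - 32858) = -36697*(-70905467/2158) = 2602017922499/2158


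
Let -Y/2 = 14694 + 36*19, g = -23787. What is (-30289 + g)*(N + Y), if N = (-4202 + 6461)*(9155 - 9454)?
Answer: 38188308972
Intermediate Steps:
Y = -30756 (Y = -2*(14694 + 36*19) = -2*(14694 + 684) = -2*15378 = -30756)
N = -675441 (N = 2259*(-299) = -675441)
(-30289 + g)*(N + Y) = (-30289 - 23787)*(-675441 - 30756) = -54076*(-706197) = 38188308972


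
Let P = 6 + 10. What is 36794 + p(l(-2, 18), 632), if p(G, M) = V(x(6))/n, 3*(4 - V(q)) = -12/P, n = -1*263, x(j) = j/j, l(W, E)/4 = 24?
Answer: 38707271/1052 ≈ 36794.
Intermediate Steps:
l(W, E) = 96 (l(W, E) = 4*24 = 96)
x(j) = 1
P = 16
n = -263
V(q) = 17/4 (V(q) = 4 - (-4)/16 = 4 - 1/3*(-3/4) = 4 + 1/4 = 17/4)
p(G, M) = -17/1052 (p(G, M) = (17/4)/(-263) = (17/4)*(-1/263) = -17/1052)
36794 + p(l(-2, 18), 632) = 36794 - 17/1052 = 38707271/1052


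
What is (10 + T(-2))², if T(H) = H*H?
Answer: 196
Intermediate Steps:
T(H) = H²
(10 + T(-2))² = (10 + (-2)²)² = (10 + 4)² = 14² = 196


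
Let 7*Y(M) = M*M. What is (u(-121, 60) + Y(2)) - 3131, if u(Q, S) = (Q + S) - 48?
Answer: -22676/7 ≈ -3239.4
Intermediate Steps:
Y(M) = M²/7 (Y(M) = (M*M)/7 = M²/7)
u(Q, S) = -48 + Q + S
(u(-121, 60) + Y(2)) - 3131 = ((-48 - 121 + 60) + (⅐)*2²) - 3131 = (-109 + (⅐)*4) - 3131 = (-109 + 4/7) - 3131 = -759/7 - 3131 = -22676/7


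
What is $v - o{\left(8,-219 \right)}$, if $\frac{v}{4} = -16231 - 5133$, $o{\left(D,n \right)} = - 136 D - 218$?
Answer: $-84150$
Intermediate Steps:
$o{\left(D,n \right)} = -218 - 136 D$
$v = -85456$ ($v = 4 \left(-16231 - 5133\right) = 4 \left(-21364\right) = -85456$)
$v - o{\left(8,-219 \right)} = -85456 - \left(-218 - 1088\right) = -85456 - -1306 = -85456 + 1306 = -84150$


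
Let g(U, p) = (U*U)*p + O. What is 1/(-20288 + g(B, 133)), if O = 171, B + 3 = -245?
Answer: 1/8159915 ≈ 1.2255e-7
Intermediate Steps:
B = -248 (B = -3 - 245 = -248)
g(U, p) = 171 + p*U² (g(U, p) = (U*U)*p + 171 = U²*p + 171 = p*U² + 171 = 171 + p*U²)
1/(-20288 + g(B, 133)) = 1/(-20288 + (171 + 133*(-248)²)) = 1/(-20288 + (171 + 133*61504)) = 1/(-20288 + (171 + 8180032)) = 1/(-20288 + 8180203) = 1/8159915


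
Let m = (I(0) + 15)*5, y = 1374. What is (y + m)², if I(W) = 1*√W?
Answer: 2099601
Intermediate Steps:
I(W) = √W
m = 75 (m = (√0 + 15)*5 = (0 + 15)*5 = 15*5 = 75)
(y + m)² = (1374 + 75)² = 1449² = 2099601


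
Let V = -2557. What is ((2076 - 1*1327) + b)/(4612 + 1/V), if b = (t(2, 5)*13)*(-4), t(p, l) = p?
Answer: 549755/3930961 ≈ 0.13985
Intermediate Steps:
b = -104 (b = (2*13)*(-4) = 26*(-4) = -104)
((2076 - 1*1327) + b)/(4612 + 1/V) = ((2076 - 1*1327) - 104)/(4612 + 1/(-2557)) = ((2076 - 1327) - 104)/(4612 - 1/2557) = (749 - 104)/(11792883/2557) = 645*(2557/11792883) = 549755/3930961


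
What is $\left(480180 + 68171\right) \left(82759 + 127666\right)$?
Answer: $115386759175$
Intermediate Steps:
$\left(480180 + 68171\right) \left(82759 + 127666\right) = 548351 \cdot 210425 = 115386759175$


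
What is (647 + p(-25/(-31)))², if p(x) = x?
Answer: 403286724/961 ≈ 4.1965e+5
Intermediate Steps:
(647 + p(-25/(-31)))² = (647 - 25/(-31))² = (647 - 25*(-1/31))² = (647 + 25/31)² = (20082/31)² = 403286724/961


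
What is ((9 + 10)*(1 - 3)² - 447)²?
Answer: 137641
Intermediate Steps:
((9 + 10)*(1 - 3)² - 447)² = (19*(-2)² - 447)² = (19*4 - 447)² = (76 - 447)² = (-371)² = 137641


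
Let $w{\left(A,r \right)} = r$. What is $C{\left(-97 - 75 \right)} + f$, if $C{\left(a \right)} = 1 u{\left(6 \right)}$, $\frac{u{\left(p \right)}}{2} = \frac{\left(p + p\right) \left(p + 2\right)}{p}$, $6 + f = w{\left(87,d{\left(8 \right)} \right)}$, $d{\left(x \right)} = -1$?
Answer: $25$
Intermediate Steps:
$f = -7$ ($f = -6 - 1 = -7$)
$u{\left(p \right)} = 8 + 4 p$ ($u{\left(p \right)} = 2 \frac{\left(p + p\right) \left(p + 2\right)}{p} = 2 \frac{2 p \left(2 + p\right)}{p} = 2 \left(4 + 2 p\right) = 8 + 4 p$)
$C{\left(a \right)} = 32$ ($C{\left(a \right)} = 1 \left(8 + 4 \cdot 6\right) = 1 \left(8 + 24\right) = 1 \cdot 32 = 32$)
$C{\left(-97 - 75 \right)} + f = 32 - 7 = 25$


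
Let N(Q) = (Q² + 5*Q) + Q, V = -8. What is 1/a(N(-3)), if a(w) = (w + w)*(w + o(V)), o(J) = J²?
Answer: -1/990 ≈ -0.0010101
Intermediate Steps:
N(Q) = Q² + 6*Q
a(w) = 2*w*(64 + w) (a(w) = (w + w)*(w + (-8)²) = (2*w)*(w + 64) = (2*w)*(64 + w) = 2*w*(64 + w))
1/a(N(-3)) = 1/(2*(-3*(6 - 3))*(64 - 3*(6 - 3))) = 1/(2*(-3*3)*(64 - 3*3)) = 1/(2*(-9)*(64 - 9)) = 1/(2*(-9)*55) = 1/(-990) = -1/990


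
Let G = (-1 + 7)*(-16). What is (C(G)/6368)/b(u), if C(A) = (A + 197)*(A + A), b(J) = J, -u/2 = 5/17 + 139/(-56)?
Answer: -288456/414517 ≈ -0.69588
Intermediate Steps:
u = 2083/476 (u = -2*(5/17 + 139/(-56)) = -2*(5*(1/17) + 139*(-1/56)) = -2*(5/17 - 139/56) = -2*(-2083/952) = 2083/476 ≈ 4.3761)
G = -96 (G = 6*(-16) = -96)
C(A) = 2*A*(197 + A) (C(A) = (197 + A)*(2*A) = 2*A*(197 + A))
(C(G)/6368)/b(u) = ((2*(-96)*(197 - 96))/6368)/(2083/476) = ((2*(-96)*101)*(1/6368))*(476/2083) = -19392*1/6368*(476/2083) = -606/199*476/2083 = -288456/414517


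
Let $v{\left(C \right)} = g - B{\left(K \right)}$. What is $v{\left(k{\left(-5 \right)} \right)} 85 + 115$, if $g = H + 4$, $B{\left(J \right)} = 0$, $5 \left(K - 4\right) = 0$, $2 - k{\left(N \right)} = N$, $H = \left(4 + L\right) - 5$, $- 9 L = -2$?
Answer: $\frac{3500}{9} \approx 388.89$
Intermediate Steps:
$L = \frac{2}{9}$ ($L = \left(- \frac{1}{9}\right) \left(-2\right) = \frac{2}{9} \approx 0.22222$)
$H = - \frac{7}{9}$ ($H = \left(4 + \frac{2}{9}\right) - 5 = \frac{38}{9} - 5 = - \frac{7}{9} \approx -0.77778$)
$k{\left(N \right)} = 2 - N$
$K = 4$ ($K = 4 + \frac{1}{5} \cdot 0 = 4 + 0 = 4$)
$g = \frac{29}{9}$ ($g = - \frac{7}{9} + 4 = \frac{29}{9} \approx 3.2222$)
$v{\left(C \right)} = \frac{29}{9}$ ($v{\left(C \right)} = \frac{29}{9} - 0 = \frac{29}{9} + 0 = \frac{29}{9}$)
$v{\left(k{\left(-5 \right)} \right)} 85 + 115 = \frac{29}{9} \cdot 85 + 115 = \frac{2465}{9} + 115 = \frac{3500}{9}$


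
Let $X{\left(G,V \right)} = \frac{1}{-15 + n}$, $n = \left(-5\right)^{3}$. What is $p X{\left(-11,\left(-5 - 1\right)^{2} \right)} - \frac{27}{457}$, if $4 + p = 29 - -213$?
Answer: $- \frac{8039}{4570} \approx -1.7591$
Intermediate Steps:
$n = -125$
$p = 238$ ($p = -4 + \left(29 - -213\right) = -4 + \left(29 + 213\right) = -4 + 242 = 238$)
$X{\left(G,V \right)} = - \frac{1}{140}$ ($X{\left(G,V \right)} = \frac{1}{-15 - 125} = \frac{1}{-140} = - \frac{1}{140}$)
$p X{\left(-11,\left(-5 - 1\right)^{2} \right)} - \frac{27}{457} = 238 \left(- \frac{1}{140}\right) - \frac{27}{457} = - \frac{17}{10} - \frac{27}{457} = - \frac{8039}{4570}$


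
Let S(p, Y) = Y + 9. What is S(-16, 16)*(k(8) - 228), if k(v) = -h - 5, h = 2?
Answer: -5875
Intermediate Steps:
S(p, Y) = 9 + Y
k(v) = -7 (k(v) = -1*2 - 5 = -2 - 5 = -7)
S(-16, 16)*(k(8) - 228) = (9 + 16)*(-7 - 228) = 25*(-235) = -5875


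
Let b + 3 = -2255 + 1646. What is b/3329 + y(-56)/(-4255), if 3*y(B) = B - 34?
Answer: -500838/2832979 ≈ -0.17679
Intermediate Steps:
b = -612 (b = -3 + (-2255 + 1646) = -3 - 609 = -612)
y(B) = -34/3 + B/3 (y(B) = (B - 34)/3 = (-34 + B)/3 = -34/3 + B/3)
b/3329 + y(-56)/(-4255) = -612/3329 + (-34/3 + (⅓)*(-56))/(-4255) = -612*1/3329 + (-34/3 - 56/3)*(-1/4255) = -612/3329 - 30*(-1/4255) = -612/3329 + 6/851 = -500838/2832979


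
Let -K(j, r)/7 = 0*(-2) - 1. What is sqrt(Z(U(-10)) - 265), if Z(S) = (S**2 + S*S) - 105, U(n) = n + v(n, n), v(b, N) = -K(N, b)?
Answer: 4*sqrt(13) ≈ 14.422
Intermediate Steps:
K(j, r) = 7 (K(j, r) = -7*(0*(-2) - 1) = -7*(0 - 1) = -7*(-1) = 7)
v(b, N) = -7 (v(b, N) = -1*7 = -7)
U(n) = -7 + n (U(n) = n - 7 = -7 + n)
Z(S) = -105 + 2*S**2 (Z(S) = (S**2 + S**2) - 105 = 2*S**2 - 105 = -105 + 2*S**2)
sqrt(Z(U(-10)) - 265) = sqrt((-105 + 2*(-7 - 10)**2) - 265) = sqrt((-105 + 2*(-17)**2) - 265) = sqrt((-105 + 2*289) - 265) = sqrt((-105 + 578) - 265) = sqrt(473 - 265) = sqrt(208) = 4*sqrt(13)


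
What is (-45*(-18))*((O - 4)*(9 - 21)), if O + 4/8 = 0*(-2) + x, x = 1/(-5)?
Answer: 45684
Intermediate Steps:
x = -⅕ ≈ -0.20000
O = -7/10 (O = -½ + (0*(-2) - ⅕) = -½ + (0 - ⅕) = -½ - ⅕ = -7/10 ≈ -0.70000)
(-45*(-18))*((O - 4)*(9 - 21)) = (-45*(-18))*((-7/10 - 4)*(9 - 21)) = 810*(-47/10*(-12)) = 810*(282/5) = 45684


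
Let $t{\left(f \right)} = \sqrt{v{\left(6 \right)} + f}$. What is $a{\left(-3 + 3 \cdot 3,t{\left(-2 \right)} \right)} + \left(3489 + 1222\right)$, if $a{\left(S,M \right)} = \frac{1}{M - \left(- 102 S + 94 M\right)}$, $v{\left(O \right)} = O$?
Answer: $\frac{2006887}{426} \approx 4711.0$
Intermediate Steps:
$t{\left(f \right)} = \sqrt{6 + f}$
$a{\left(S,M \right)} = \frac{1}{- 93 M + 102 S}$ ($a{\left(S,M \right)} = \frac{1}{M - \left(- 102 S + 94 M\right)} = \frac{1}{- 93 M + 102 S}$)
$a{\left(-3 + 3 \cdot 3,t{\left(-2 \right)} \right)} + \left(3489 + 1222\right) = - \frac{1}{- 102 \left(-3 + 3 \cdot 3\right) + 93 \sqrt{6 - 2}} + \left(3489 + 1222\right) = - \frac{1}{- 102 \left(-3 + 9\right) + 93 \sqrt{4}} + 4711 = - \frac{1}{\left(-102\right) 6 + 93 \cdot 2} + 4711 = - \frac{1}{-612 + 186} + 4711 = - \frac{1}{-426} + 4711 = \left(-1\right) \left(- \frac{1}{426}\right) + 4711 = \frac{1}{426} + 4711 = \frac{2006887}{426}$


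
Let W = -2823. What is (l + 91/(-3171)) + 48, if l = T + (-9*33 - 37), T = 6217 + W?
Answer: 1407911/453 ≈ 3108.0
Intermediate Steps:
T = 3394 (T = 6217 - 2823 = 3394)
l = 3060 (l = 3394 + (-9*33 - 37) = 3394 + (-297 - 37) = 3394 - 334 = 3060)
(l + 91/(-3171)) + 48 = (3060 + 91/(-3171)) + 48 = (3060 + 91*(-1/3171)) + 48 = (3060 - 13/453) + 48 = 1386167/453 + 48 = 1407911/453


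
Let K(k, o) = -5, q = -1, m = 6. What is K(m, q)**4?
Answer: 625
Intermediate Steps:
K(m, q)**4 = (-5)**4 = 625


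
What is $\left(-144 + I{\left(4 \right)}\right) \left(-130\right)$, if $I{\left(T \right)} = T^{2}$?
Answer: $16640$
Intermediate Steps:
$\left(-144 + I{\left(4 \right)}\right) \left(-130\right) = \left(-144 + 4^{2}\right) \left(-130\right) = \left(-144 + 16\right) \left(-130\right) = \left(-128\right) \left(-130\right) = 16640$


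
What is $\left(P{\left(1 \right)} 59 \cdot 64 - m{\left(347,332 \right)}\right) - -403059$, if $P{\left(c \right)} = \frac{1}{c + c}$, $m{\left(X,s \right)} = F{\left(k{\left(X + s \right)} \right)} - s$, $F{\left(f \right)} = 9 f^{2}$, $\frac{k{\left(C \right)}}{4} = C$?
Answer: $-65984625$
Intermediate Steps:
$k{\left(C \right)} = 4 C$
$m{\left(X,s \right)} = - s + 9 \left(4 X + 4 s\right)^{2}$ ($m{\left(X,s \right)} = 9 \left(4 \left(X + s\right)\right)^{2} - s = 9 \left(4 X + 4 s\right)^{2} - s = - s + 9 \left(4 X + 4 s\right)^{2}$)
$P{\left(c \right)} = \frac{1}{2 c}$
$\left(P{\left(1 \right)} 59 \cdot 64 - m{\left(347,332 \right)}\right) - -403059 = \left(\frac{1}{2 \cdot 1} \cdot 59 \cdot 64 - \left(\left(-1\right) 332 + 144 \left(347 + 332\right)^{2}\right)\right) - -403059 = \left(\frac{1}{2} \cdot 1 \cdot 59 \cdot 64 - \left(-332 + 144 \cdot 679^{2}\right)\right) + 403059 = \left(\frac{1}{2} \cdot 59 \cdot 64 - \left(-332 + 144 \cdot 461041\right)\right) + 403059 = \left(\frac{59}{2} \cdot 64 - \left(-332 + 66389904\right)\right) + 403059 = \left(1888 - 66389572\right) + 403059 = -66387684 + 403059 = -65984625$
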